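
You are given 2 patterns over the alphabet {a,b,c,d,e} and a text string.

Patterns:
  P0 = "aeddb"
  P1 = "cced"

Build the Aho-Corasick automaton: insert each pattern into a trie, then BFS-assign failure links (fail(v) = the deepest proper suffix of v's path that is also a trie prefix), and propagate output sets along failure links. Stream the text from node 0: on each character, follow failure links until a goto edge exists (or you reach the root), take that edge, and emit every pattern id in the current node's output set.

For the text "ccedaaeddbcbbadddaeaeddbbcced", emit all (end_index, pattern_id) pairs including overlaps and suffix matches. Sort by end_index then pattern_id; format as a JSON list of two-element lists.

Build automaton:
Trie nodes:
  0='ε' goto a→1 c→6
  1='a' goto e→2
  2='ae' goto d→3
  3='aed' goto d→4
  4='aedd' goto b→5
  5='aeddb' goto ·  ←P0
  6='c' goto c→7
  7='cc' goto e→8
  8='cce' goto d→9
  9='cced' goto ·  ←P1

BFS fail/out derivation:
  n1('a'): parent n0 fail=0; on 'a' 0 → fail=0;  out ∅∪∅=∅
  n6('c'): parent n0 fail=0; on 'c' 0 → fail=0;  out ∅∪∅=∅
  n2('ae'): parent n1 fail=0; on 'e' 0 → fail=0;  out ∅∪∅=∅
  n7('cc'): parent n6 fail=0; on 'c' 0 → fail=6;  out ∅∪∅=∅
  n3('aed'): parent n2 fail=0; on 'd' 0 → fail=0;  out ∅∪∅=∅
  n8('cce'): parent n7 fail=6; on 'e' 6→0 → fail=0;  out ∅∪∅=∅
  n4('aedd'): parent n3 fail=0; on 'd' 0 → fail=0;  out ∅∪∅=∅
  n9('cced'): parent n8 fail=0; on 'd' 0 → fail=0;  out {1}∪∅={1}
  n5('aeddb'): parent n4 fail=0; on 'b' 0 → fail=0;  out {0}∪∅={0}

Text stream:
[0] read 'c'  n0⇒n6
[1] read 'c'  n6⇒n7
[2] read 'e'  n7⇒n8
[3] read 'd'  n8⇒n9  emit P1@[0:3]
[4] read 'a'  n9⇒n1 (via fail)
[5] read 'a'  n1⇒n1 (via fail)
[6] read 'e'  n1⇒n2
[7] read 'd'  n2⇒n3
[8] read 'd'  n3⇒n4
[9] read 'b'  n4⇒n5  emit P0@[5:9]
[10] read 'c'  n5⇒n6 (via fail)
[11] read 'b'  n6⇒n0 (via fail)
[12] read 'b'  n0⇒n0
[13] read 'a'  n0⇒n1
[14] read 'd'  n1⇒n0 (via fail)
[15] read 'd'  n0⇒n0
[16] read 'd'  n0⇒n0
[17] read 'a'  n0⇒n1
[18] read 'e'  n1⇒n2
[19] read 'a'  n2⇒n1 (via fail)
[20] read 'e'  n1⇒n2
[21] read 'd'  n2⇒n3
[22] read 'd'  n3⇒n4
[23] read 'b'  n4⇒n5  emit P0@[19:23]
[24] read 'b'  n5⇒n0 (via fail)
[25] read 'c'  n0⇒n6
[26] read 'c'  n6⇒n7
[27] read 'e'  n7⇒n8
[28] read 'd'  n8⇒n9  emit P1@[25:28]

Result: [[3,1],[9,0],[23,0],[28,1]]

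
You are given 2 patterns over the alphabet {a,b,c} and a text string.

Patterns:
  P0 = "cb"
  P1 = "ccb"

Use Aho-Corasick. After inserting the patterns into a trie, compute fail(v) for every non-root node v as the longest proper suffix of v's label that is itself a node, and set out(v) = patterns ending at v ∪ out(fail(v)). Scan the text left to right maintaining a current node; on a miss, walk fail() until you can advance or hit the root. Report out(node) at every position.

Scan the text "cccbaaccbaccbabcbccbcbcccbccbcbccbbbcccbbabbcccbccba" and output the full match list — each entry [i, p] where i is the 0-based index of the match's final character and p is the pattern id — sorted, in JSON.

Construct AC machine:
Trie nodes:
  n0 'ε': c→1
  n1 'c': b→2 c→3
  n2 'cb': ·  [P0 ends]
  n3 'cc': b→4
  n4 'ccb': ·  [P1 ends]

BFS fail/out derivation:
  fail(1) 'c': from fail(0)=0 chase 'c': 0 ⇒ 0;  out=∅∪out(0)=∅
  fail(2) 'cb': from fail(1)=0 chase 'b': 0 ⇒ 0;  out={0}∪out(0)={0}
  fail(3) 'cc': from fail(1)=0 chase 'c': 0 ⇒ 1;  out=∅∪out(1)=∅
  fail(4) 'ccb': from fail(3)=1 chase 'b': 1 ⇒ 2;  out={1}∪out(2)={0,1}

Run:
pos 0 'c': at 1
pos 1 'c': at 3
pos 2 'c': at 3 (via fail)
pos 3 'b': at 4  emit P0@[2:3],P1@[1:3]
pos 4 'a': at 0 (via fail)
pos 5 'a': at 0
pos 6 'c': at 1
pos 7 'c': at 3
pos 8 'b': at 4  emit P0@[7:8],P1@[6:8]
pos 9 'a': at 0 (via fail)
pos 10 'c': at 1
pos 11 'c': at 3
pos 12 'b': at 4  emit P0@[11:12],P1@[10:12]
pos 13 'a': at 0 (via fail)
pos 14 'b': at 0
pos 15 'c': at 1
pos 16 'b': at 2  emit P0@[15:16]
pos 17 'c': at 1 (via fail)
pos 18 'c': at 3
pos 19 'b': at 4  emit P0@[18:19],P1@[17:19]
pos 20 'c': at 1 (via fail)
pos 21 'b': at 2  emit P0@[20:21]
pos 22 'c': at 1 (via fail)
pos 23 'c': at 3
pos 24 'c': at 3 (via fail)
pos 25 'b': at 4  emit P0@[24:25],P1@[23:25]
pos 26 'c': at 1 (via fail)
pos 27 'c': at 3
pos 28 'b': at 4  emit P0@[27:28],P1@[26:28]
pos 29 'c': at 1 (via fail)
pos 30 'b': at 2  emit P0@[29:30]
pos 31 'c': at 1 (via fail)
pos 32 'c': at 3
pos 33 'b': at 4  emit P0@[32:33],P1@[31:33]
pos 34 'b': at 0 (via fail)
pos 35 'b': at 0
pos 36 'c': at 1
pos 37 'c': at 3
pos 38 'c': at 3 (via fail)
pos 39 'b': at 4  emit P0@[38:39],P1@[37:39]
pos 40 'b': at 0 (via fail)
pos 41 'a': at 0
pos 42 'b': at 0
pos 43 'b': at 0
pos 44 'c': at 1
pos 45 'c': at 3
pos 46 'c': at 3 (via fail)
pos 47 'b': at 4  emit P0@[46:47],P1@[45:47]
pos 48 'c': at 1 (via fail)
pos 49 'c': at 3
pos 50 'b': at 4  emit P0@[49:50],P1@[48:50]
pos 51 'a': at 0 (via fail)

Matches: [[3,0],[3,1],[8,0],[8,1],[12,0],[12,1],[16,0],[19,0],[19,1],[21,0],[25,0],[25,1],[28,0],[28,1],[30,0],[33,0],[33,1],[39,0],[39,1],[47,0],[47,1],[50,0],[50,1]]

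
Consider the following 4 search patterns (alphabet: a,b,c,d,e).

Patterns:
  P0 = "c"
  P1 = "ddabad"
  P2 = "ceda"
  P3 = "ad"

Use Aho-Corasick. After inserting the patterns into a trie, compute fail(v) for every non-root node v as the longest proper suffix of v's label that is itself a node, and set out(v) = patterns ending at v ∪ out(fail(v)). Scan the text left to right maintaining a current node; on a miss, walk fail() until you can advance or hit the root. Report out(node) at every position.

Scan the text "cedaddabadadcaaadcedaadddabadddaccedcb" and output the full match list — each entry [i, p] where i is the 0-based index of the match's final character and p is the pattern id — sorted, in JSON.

Build:
Trie (insert patterns):
  n0 'ε': a→11 c→1 d→2
  n1 'c': e→8  ←P0
  n2 'd': d→3
  n3 'dd': a→4
  n4 'dda': b→5
  n5 'ddab': a→6
  n6 'ddaba': d→7
  n7 'ddabad': ·  ←P1
  n8 'ce': d→9
  n9 'ced': a→10
  n10 'ceda': ·  ←P2
  n11 'a': d→12
  n12 'ad': ·  ←P3

BFS fail/out derivation:
  n1('c'): parent n0 fail=0; on 'c' 0 → fail=0;  out {0}∪∅={0}
  n2('d'): parent n0 fail=0; on 'd' 0 → fail=0;  out ∅∪∅=∅
  n11('a'): parent n0 fail=0; on 'a' 0 → fail=0;  out ∅∪∅=∅
  n3('dd'): parent n2 fail=0; on 'd' 0 → fail=2;  out ∅∪∅=∅
  n8('ce'): parent n1 fail=0; on 'e' 0 → fail=0;  out ∅∪∅=∅
  n12('ad'): parent n11 fail=0; on 'd' 0 → fail=2;  out {3}∪∅={3}
  n4('dda'): parent n3 fail=2; on 'a' 2→0 → fail=11;  out ∅∪∅=∅
  n9('ced'): parent n8 fail=0; on 'd' 0 → fail=2;  out ∅∪∅=∅
  n5('ddab'): parent n4 fail=11; on 'b' 11→0 → fail=0;  out ∅∪∅=∅
  n10('ceda'): parent n9 fail=2; on 'a' 2→0 → fail=11;  out {2}∪∅={2}
  n6('ddaba'): parent n5 fail=0; on 'a' 0 → fail=11;  out ∅∪∅=∅
  n7('ddabad'): parent n6 fail=11; on 'd' 11 → fail=12;  out {1}∪{3}={1,3}

Text stream:
i=0 'c': node 0→1  → match P0@[0:0]
i=1 'e': node 1→8
i=2 'd': node 8→9
i=3 'a': node 9→10  → match P2@[0:3]
i=4 'd': node 10→12 (via fail)  → match P3@[3:4]
i=5 'd': node 12→3 (via fail)
i=6 'a': node 3→4
i=7 'b': node 4→5
i=8 'a': node 5→6
i=9 'd': node 6→7  → match P1@[4:9],P3@[8:9]
i=10 'a': node 7→11 (via fail)
i=11 'd': node 11→12  → match P3@[10:11]
i=12 'c': node 12→1 (via fail)  → match P0@[12:12]
i=13 'a': node 1→11 (via fail)
i=14 'a': node 11→11 (via fail)
i=15 'a': node 11→11 (via fail)
i=16 'd': node 11→12  → match P3@[15:16]
i=17 'c': node 12→1 (via fail)  → match P0@[17:17]
i=18 'e': node 1→8
i=19 'd': node 8→9
i=20 'a': node 9→10  → match P2@[17:20]
i=21 'a': node 10→11 (via fail)
i=22 'd': node 11→12  → match P3@[21:22]
i=23 'd': node 12→3 (via fail)
i=24 'd': node 3→3 (via fail)
i=25 'a': node 3→4
i=26 'b': node 4→5
i=27 'a': node 5→6
i=28 'd': node 6→7  → match P1@[23:28],P3@[27:28]
i=29 'd': node 7→3 (via fail)
i=30 'd': node 3→3 (via fail)
i=31 'a': node 3→4
i=32 'c': node 4→1 (via fail)  → match P0@[32:32]
i=33 'c': node 1→1 (via fail)  → match P0@[33:33]
i=34 'e': node 1→8
i=35 'd': node 8→9
i=36 'c': node 9→1 (via fail)  → match P0@[36:36]
i=37 'b': node 1→0 (via fail)

Result: [[0,0],[3,2],[4,3],[9,1],[9,3],[11,3],[12,0],[16,3],[17,0],[20,2],[22,3],[28,1],[28,3],[32,0],[33,0],[36,0]]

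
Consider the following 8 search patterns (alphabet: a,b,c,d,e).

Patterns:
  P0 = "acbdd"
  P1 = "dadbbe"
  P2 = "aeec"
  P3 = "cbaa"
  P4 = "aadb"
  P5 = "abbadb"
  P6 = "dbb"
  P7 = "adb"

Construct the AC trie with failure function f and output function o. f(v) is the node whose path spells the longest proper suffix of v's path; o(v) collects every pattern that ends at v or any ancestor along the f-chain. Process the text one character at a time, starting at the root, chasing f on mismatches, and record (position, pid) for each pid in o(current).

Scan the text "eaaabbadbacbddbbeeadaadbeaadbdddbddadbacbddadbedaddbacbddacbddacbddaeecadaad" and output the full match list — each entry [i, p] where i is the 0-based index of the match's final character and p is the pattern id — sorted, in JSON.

Build automaton:
Trie nodes:
  n0 'ε': a→1 c→15 d→6
  n1 'a': a→19 b→22 c→2 d→29 e→12
  n2 'ac': b→3
  n3 'acb': d→4
  n4 'acbd': d→5
  n5 'acbdd': ·  [P0 ends]
  n6 'd': a→7 b→27
  n7 'da': d→8
  n8 'dad': b→9
  n9 'dadb': b→10
  n10 'dadbb': e→11
  n11 'dadbbe': ·  [P1 ends]
  n12 'ae': e→13
  n13 'aee': c→14
  n14 'aeec': ·  [P2 ends]
  n15 'c': b→16
  n16 'cb': a→17
  n17 'cba': a→18
  n18 'cbaa': ·  [P3 ends]
  n19 'aa': d→20
  n20 'aad': b→21
  n21 'aadb': ·  [P4 ends]
  n22 'ab': b→23
  n23 'abb': a→24
  n24 'abba': d→25
  n25 'abbad': b→26
  n26 'abbadb': ·  [P5 ends]
  n27 'db': b→28
  n28 'dbb': ·  [P6 ends]
  n29 'ad': b→30
  n30 'adb': ·  [P7 ends]

BFS fail/out derivation:
  n1('a'): parent n0 fail=0; on 'a' 0 → fail=0;  out ∅∪∅=∅
  n6('d'): parent n0 fail=0; on 'd' 0 → fail=0;  out ∅∪∅=∅
  n15('c'): parent n0 fail=0; on 'c' 0 → fail=0;  out ∅∪∅=∅
  n2('ac'): parent n1 fail=0; on 'c' 0 → fail=15;  out ∅∪∅=∅
  n7('da'): parent n6 fail=0; on 'a' 0 → fail=1;  out ∅∪∅=∅
  n12('ae'): parent n1 fail=0; on 'e' 0 → fail=0;  out ∅∪∅=∅
  n16('cb'): parent n15 fail=0; on 'b' 0 → fail=0;  out ∅∪∅=∅
  n19('aa'): parent n1 fail=0; on 'a' 0 → fail=1;  out ∅∪∅=∅
  n22('ab'): parent n1 fail=0; on 'b' 0 → fail=0;  out ∅∪∅=∅
  n27('db'): parent n6 fail=0; on 'b' 0 → fail=0;  out ∅∪∅=∅
  n29('ad'): parent n1 fail=0; on 'd' 0 → fail=6;  out ∅∪∅=∅
  n3('acb'): parent n2 fail=15; on 'b' 15 → fail=16;  out ∅∪∅=∅
  n8('dad'): parent n7 fail=1; on 'd' 1 → fail=29;  out ∅∪∅=∅
  n13('aee'): parent n12 fail=0; on 'e' 0 → fail=0;  out ∅∪∅=∅
  n17('cba'): parent n16 fail=0; on 'a' 0 → fail=1;  out ∅∪∅=∅
  n20('aad'): parent n19 fail=1; on 'd' 1 → fail=29;  out ∅∪∅=∅
  n23('abb'): parent n22 fail=0; on 'b' 0 → fail=0;  out ∅∪∅=∅
  n28('dbb'): parent n27 fail=0; on 'b' 0 → fail=0;  out {6}∪∅={6}
  n30('adb'): parent n29 fail=6; on 'b' 6 → fail=27;  out {7}∪∅={7}
  n4('acbd'): parent n3 fail=16; on 'd' 16→0 → fail=6;  out ∅∪∅=∅
  n9('dadb'): parent n8 fail=29; on 'b' 29 → fail=30;  out ∅∪{7}={7}
  n14('aeec'): parent n13 fail=0; on 'c' 0 → fail=15;  out {2}∪∅={2}
  n18('cbaa'): parent n17 fail=1; on 'a' 1 → fail=19;  out {3}∪∅={3}
  n21('aadb'): parent n20 fail=29; on 'b' 29 → fail=30;  out {4}∪{7}={4,7}
  n24('abba'): parent n23 fail=0; on 'a' 0 → fail=1;  out ∅∪∅=∅
  n5('acbdd'): parent n4 fail=6; on 'd' 6→0 → fail=6;  out {0}∪∅={0}
  n10('dadbb'): parent n9 fail=30; on 'b' 30→27 → fail=28;  out ∅∪{6}={6}
  n25('abbad'): parent n24 fail=1; on 'd' 1 → fail=29;  out ∅∪∅=∅
  n11('dadbbe'): parent n10 fail=28; on 'e' 28→0 → fail=0;  out {1}∪∅={1}
  n26('abbadb'): parent n25 fail=29; on 'b' 29 → fail=30;  out {5}∪{7}={5,7}

Text stream:
i=0 'e': node 0→0
i=1 'a': node 0→1
i=2 'a': node 1→19
i=3 'a': node 19→19 (fail-walked)
i=4 'b': node 19→22 (fail-walked)
i=5 'b': node 22→23
i=6 'a': node 23→24
i=7 'd': node 24→25
i=8 'b': node 25→26  emit P5@[3:8],P7@[6:8]
i=9 'a': node 26→1 (fail-walked)
i=10 'c': node 1→2
i=11 'b': node 2→3
i=12 'd': node 3→4
i=13 'd': node 4→5  emit P0@[9:13]
i=14 'b': node 5→27 (fail-walked)
i=15 'b': node 27→28  emit P6@[13:15]
i=16 'e': node 28→0 (fail-walked)
i=17 'e': node 0→0
i=18 'a': node 0→1
i=19 'd': node 1→29
i=20 'a': node 29→7 (fail-walked)
i=21 'a': node 7→19 (fail-walked)
i=22 'd': node 19→20
i=23 'b': node 20→21  emit P4@[20:23],P7@[21:23]
i=24 'e': node 21→0 (fail-walked)
i=25 'a': node 0→1
i=26 'a': node 1→19
i=27 'd': node 19→20
i=28 'b': node 20→21  emit P4@[25:28],P7@[26:28]
i=29 'd': node 21→6 (fail-walked)
i=30 'd': node 6→6 (fail-walked)
i=31 'd': node 6→6 (fail-walked)
i=32 'b': node 6→27
i=33 'd': node 27→6 (fail-walked)
i=34 'd': node 6→6 (fail-walked)
i=35 'a': node 6→7
i=36 'd': node 7→8
i=37 'b': node 8→9  emit P7@[35:37]
i=38 'a': node 9→1 (fail-walked)
i=39 'c': node 1→2
i=40 'b': node 2→3
i=41 'd': node 3→4
i=42 'd': node 4→5  emit P0@[38:42]
i=43 'a': node 5→7 (fail-walked)
i=44 'd': node 7→8
i=45 'b': node 8→9  emit P7@[43:45]
i=46 'e': node 9→0 (fail-walked)
i=47 'd': node 0→6
i=48 'a': node 6→7
i=49 'd': node 7→8
i=50 'd': node 8→6 (fail-walked)
i=51 'b': node 6→27
i=52 'a': node 27→1 (fail-walked)
i=53 'c': node 1→2
i=54 'b': node 2→3
i=55 'd': node 3→4
i=56 'd': node 4→5  emit P0@[52:56]
i=57 'a': node 5→7 (fail-walked)
i=58 'c': node 7→2 (fail-walked)
i=59 'b': node 2→3
i=60 'd': node 3→4
i=61 'd': node 4→5  emit P0@[57:61]
i=62 'a': node 5→7 (fail-walked)
i=63 'c': node 7→2 (fail-walked)
i=64 'b': node 2→3
i=65 'd': node 3→4
i=66 'd': node 4→5  emit P0@[62:66]
i=67 'a': node 5→7 (fail-walked)
i=68 'e': node 7→12 (fail-walked)
i=69 'e': node 12→13
i=70 'c': node 13→14  emit P2@[67:70]
i=71 'a': node 14→1 (fail-walked)
i=72 'd': node 1→29
i=73 'a': node 29→7 (fail-walked)
i=74 'a': node 7→19 (fail-walked)
i=75 'd': node 19→20

Matches: [[8,5],[8,7],[13,0],[15,6],[23,4],[23,7],[28,4],[28,7],[37,7],[42,0],[45,7],[56,0],[61,0],[66,0],[70,2]]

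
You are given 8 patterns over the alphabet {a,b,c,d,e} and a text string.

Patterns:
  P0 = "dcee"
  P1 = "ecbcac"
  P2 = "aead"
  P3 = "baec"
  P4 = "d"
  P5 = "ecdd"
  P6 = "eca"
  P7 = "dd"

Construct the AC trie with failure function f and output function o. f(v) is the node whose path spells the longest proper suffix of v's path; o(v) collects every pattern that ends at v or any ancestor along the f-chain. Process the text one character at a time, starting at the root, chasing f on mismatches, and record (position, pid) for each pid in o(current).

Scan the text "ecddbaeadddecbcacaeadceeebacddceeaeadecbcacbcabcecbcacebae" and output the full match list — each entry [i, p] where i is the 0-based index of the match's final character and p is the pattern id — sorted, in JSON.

Build automaton:
Trie nodes:
  0='ε' goto a→11 b→15 d→1 e→5
  1='d' goto c→2 d→22  ←P4
  2='dc' goto e→3
  3='dce' goto e→4
  4='dcee' goto ·  ←P0
  5='e' goto c→6
  6='ec' goto a→21 b→7 d→19
  7='ecb' goto c→8
  8='ecbc' goto a→9
  9='ecbca' goto c→10
  10='ecbcac' goto ·  ←P1
  11='a' goto e→12
  12='ae' goto a→13
  13='aea' goto d→14
  14='aead' goto ·  ←P2
  15='b' goto a→16
  16='ba' goto e→17
  17='bae' goto c→18
  18='baec' goto ·  ←P3
  19='ecd' goto d→20
  20='ecdd' goto ·  ←P5
  21='eca' goto ·  ←P6
  22='dd' goto ·  ←P7

Failure links (BFS by depth):
  n1('d'): parent n0 fail=0; on 'd' 0 → fail=0;  out {4}∪∅={4}
  n5('e'): parent n0 fail=0; on 'e' 0 → fail=0;  out ∅∪∅=∅
  n11('a'): parent n0 fail=0; on 'a' 0 → fail=0;  out ∅∪∅=∅
  n15('b'): parent n0 fail=0; on 'b' 0 → fail=0;  out ∅∪∅=∅
  n2('dc'): parent n1 fail=0; on 'c' 0 → fail=0;  out ∅∪∅=∅
  n6('ec'): parent n5 fail=0; on 'c' 0 → fail=0;  out ∅∪∅=∅
  n12('ae'): parent n11 fail=0; on 'e' 0 → fail=5;  out ∅∪∅=∅
  n16('ba'): parent n15 fail=0; on 'a' 0 → fail=11;  out ∅∪∅=∅
  n22('dd'): parent n1 fail=0; on 'd' 0 → fail=1;  out {7}∪{4}={4,7}
  n3('dce'): parent n2 fail=0; on 'e' 0 → fail=5;  out ∅∪∅=∅
  n7('ecb'): parent n6 fail=0; on 'b' 0 → fail=15;  out ∅∪∅=∅
  n13('aea'): parent n12 fail=5; on 'a' 5→0 → fail=11;  out ∅∪∅=∅
  n17('bae'): parent n16 fail=11; on 'e' 11 → fail=12;  out ∅∪∅=∅
  n19('ecd'): parent n6 fail=0; on 'd' 0 → fail=1;  out ∅∪{4}={4}
  n21('eca'): parent n6 fail=0; on 'a' 0 → fail=11;  out {6}∪∅={6}
  n4('dcee'): parent n3 fail=5; on 'e' 5→0 → fail=5;  out {0}∪∅={0}
  n8('ecbc'): parent n7 fail=15; on 'c' 15→0 → fail=0;  out ∅∪∅=∅
  n14('aead'): parent n13 fail=11; on 'd' 11→0 → fail=1;  out {2}∪{4}={2,4}
  n18('baec'): parent n17 fail=12; on 'c' 12→5 → fail=6;  out {3}∪∅={3}
  n20('ecdd'): parent n19 fail=1; on 'd' 1 → fail=22;  out {5}∪{4,7}={4,5,7}
  n9('ecbca'): parent n8 fail=0; on 'a' 0 → fail=11;  out ∅∪∅=∅
  n10('ecbcac'): parent n9 fail=11; on 'c' 11→0 → fail=0;  out {1}∪∅={1}

Text stream:
[0] read 'e'  n0⇒n5
[1] read 'c'  n5⇒n6
[2] read 'd'  n6⇒n19  emit P4@[2:2]
[3] read 'd'  n19⇒n20  emit P4@[3:3],P5@[0:3],P7@[2:3]
[4] read 'b'  n20⇒n15 (via fail)
[5] read 'a'  n15⇒n16
[6] read 'e'  n16⇒n17
[7] read 'a'  n17⇒n13 (via fail)
[8] read 'd'  n13⇒n14  emit P2@[5:8],P4@[8:8]
[9] read 'd'  n14⇒n22 (via fail)  emit P4@[9:9],P7@[8:9]
[10] read 'd'  n22⇒n22 (via fail)  emit P4@[10:10],P7@[9:10]
[11] read 'e'  n22⇒n5 (via fail)
[12] read 'c'  n5⇒n6
[13] read 'b'  n6⇒n7
[14] read 'c'  n7⇒n8
[15] read 'a'  n8⇒n9
[16] read 'c'  n9⇒n10  emit P1@[11:16]
[17] read 'a'  n10⇒n11 (via fail)
[18] read 'e'  n11⇒n12
[19] read 'a'  n12⇒n13
[20] read 'd'  n13⇒n14  emit P2@[17:20],P4@[20:20]
[21] read 'c'  n14⇒n2 (via fail)
[22] read 'e'  n2⇒n3
[23] read 'e'  n3⇒n4  emit P0@[20:23]
[24] read 'e'  n4⇒n5 (via fail)
[25] read 'b'  n5⇒n15 (via fail)
[26] read 'a'  n15⇒n16
[27] read 'c'  n16⇒n0 (via fail)
[28] read 'd'  n0⇒n1  emit P4@[28:28]
[29] read 'd'  n1⇒n22  emit P4@[29:29],P7@[28:29]
[30] read 'c'  n22⇒n2 (via fail)
[31] read 'e'  n2⇒n3
[32] read 'e'  n3⇒n4  emit P0@[29:32]
[33] read 'a'  n4⇒n11 (via fail)
[34] read 'e'  n11⇒n12
[35] read 'a'  n12⇒n13
[36] read 'd'  n13⇒n14  emit P2@[33:36],P4@[36:36]
[37] read 'e'  n14⇒n5 (via fail)
[38] read 'c'  n5⇒n6
[39] read 'b'  n6⇒n7
[40] read 'c'  n7⇒n8
[41] read 'a'  n8⇒n9
[42] read 'c'  n9⇒n10  emit P1@[37:42]
[43] read 'b'  n10⇒n15 (via fail)
[44] read 'c'  n15⇒n0 (via fail)
[45] read 'a'  n0⇒n11
[46] read 'b'  n11⇒n15 (via fail)
[47] read 'c'  n15⇒n0 (via fail)
[48] read 'e'  n0⇒n5
[49] read 'c'  n5⇒n6
[50] read 'b'  n6⇒n7
[51] read 'c'  n7⇒n8
[52] read 'a'  n8⇒n9
[53] read 'c'  n9⇒n10  emit P1@[48:53]
[54] read 'e'  n10⇒n5 (via fail)
[55] read 'b'  n5⇒n15 (via fail)
[56] read 'a'  n15⇒n16
[57] read 'e'  n16⇒n17

Result: [[2,4],[3,4],[3,5],[3,7],[8,2],[8,4],[9,4],[9,7],[10,4],[10,7],[16,1],[20,2],[20,4],[23,0],[28,4],[29,4],[29,7],[32,0],[36,2],[36,4],[42,1],[53,1]]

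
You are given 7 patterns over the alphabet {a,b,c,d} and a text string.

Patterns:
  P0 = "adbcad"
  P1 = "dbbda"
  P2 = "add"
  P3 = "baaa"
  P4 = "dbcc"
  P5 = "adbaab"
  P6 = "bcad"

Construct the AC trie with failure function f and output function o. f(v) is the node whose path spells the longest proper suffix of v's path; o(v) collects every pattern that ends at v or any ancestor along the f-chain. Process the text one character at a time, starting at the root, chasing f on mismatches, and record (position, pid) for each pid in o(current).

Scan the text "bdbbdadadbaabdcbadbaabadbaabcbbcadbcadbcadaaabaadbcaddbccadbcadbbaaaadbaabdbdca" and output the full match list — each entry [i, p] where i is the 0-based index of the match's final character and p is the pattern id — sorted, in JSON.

Construct AC machine:
Trie (insert patterns):
  n0 'ε': a→1 b→13 d→7
  n1 'a': d→2
  n2 'ad': b→3 d→12
  n3 'adb': a→19 c→4
  n4 'adbc': a→5
  n5 'adbca': d→6
  n6 'adbcad': ·  [P0 ends]
  n7 'd': b→8
  n8 'db': b→9 c→17
  n9 'dbb': d→10
  n10 'dbbd': a→11
  n11 'dbbda': ·  [P1 ends]
  n12 'add': ·  [P2 ends]
  n13 'b': a→14 c→22
  n14 'ba': a→15
  n15 'baa': a→16
  n16 'baaa': ·  [P3 ends]
  n17 'dbc': c→18
  n18 'dbcc': ·  [P4 ends]
  n19 'adba': a→20
  n20 'adbaa': b→21
  n21 'adbaab': ·  [P5 ends]
  n22 'bc': a→23
  n23 'bca': d→24
  n24 'bcad': ·  [P6 ends]

Failure links (BFS by depth):
  n1('a'): parent n0 fail=0; on 'a' 0 → fail=0;  out ∅∪∅=∅
  n7('d'): parent n0 fail=0; on 'd' 0 → fail=0;  out ∅∪∅=∅
  n13('b'): parent n0 fail=0; on 'b' 0 → fail=0;  out ∅∪∅=∅
  n2('ad'): parent n1 fail=0; on 'd' 0 → fail=7;  out ∅∪∅=∅
  n8('db'): parent n7 fail=0; on 'b' 0 → fail=13;  out ∅∪∅=∅
  n14('ba'): parent n13 fail=0; on 'a' 0 → fail=1;  out ∅∪∅=∅
  n22('bc'): parent n13 fail=0; on 'c' 0 → fail=0;  out ∅∪∅=∅
  n3('adb'): parent n2 fail=7; on 'b' 7 → fail=8;  out ∅∪∅=∅
  n9('dbb'): parent n8 fail=13; on 'b' 13→0 → fail=13;  out ∅∪∅=∅
  n12('add'): parent n2 fail=7; on 'd' 7→0 → fail=7;  out {2}∪∅={2}
  n15('baa'): parent n14 fail=1; on 'a' 1→0 → fail=1;  out ∅∪∅=∅
  n17('dbc'): parent n8 fail=13; on 'c' 13 → fail=22;  out ∅∪∅=∅
  n23('bca'): parent n22 fail=0; on 'a' 0 → fail=1;  out ∅∪∅=∅
  n4('adbc'): parent n3 fail=8; on 'c' 8 → fail=17;  out ∅∪∅=∅
  n10('dbbd'): parent n9 fail=13; on 'd' 13→0 → fail=7;  out ∅∪∅=∅
  n16('baaa'): parent n15 fail=1; on 'a' 1→0 → fail=1;  out {3}∪∅={3}
  n18('dbcc'): parent n17 fail=22; on 'c' 22→0 → fail=0;  out {4}∪∅={4}
  n19('adba'): parent n3 fail=8; on 'a' 8→13 → fail=14;  out ∅∪∅=∅
  n24('bcad'): parent n23 fail=1; on 'd' 1 → fail=2;  out {6}∪∅={6}
  n5('adbca'): parent n4 fail=17; on 'a' 17→22 → fail=23;  out ∅∪∅=∅
  n11('dbbda'): parent n10 fail=7; on 'a' 7→0 → fail=1;  out {1}∪∅={1}
  n20('adbaa'): parent n19 fail=14; on 'a' 14 → fail=15;  out ∅∪∅=∅
  n6('adbcad'): parent n5 fail=23; on 'd' 23 → fail=24;  out {0}∪{6}={0,6}
  n21('adbaab'): parent n20 fail=15; on 'b' 15→1→0 → fail=13;  out {5}∪∅={5}

Scan:
[0] read 'b'  n0⇒n13
[1] read 'd'  n13⇒n7 (via fail)
[2] read 'b'  n7⇒n8
[3] read 'b'  n8⇒n9
[4] read 'd'  n9⇒n10
[5] read 'a'  n10⇒n11  ** P1@[1:5]
[6] read 'd'  n11⇒n2 (via fail)
[7] read 'a'  n2⇒n1 (via fail)
[8] read 'd'  n1⇒n2
[9] read 'b'  n2⇒n3
[10] read 'a'  n3⇒n19
[11] read 'a'  n19⇒n20
[12] read 'b'  n20⇒n21  ** P5@[7:12]
[13] read 'd'  n21⇒n7 (via fail)
[14] read 'c'  n7⇒n0 (via fail)
[15] read 'b'  n0⇒n13
[16] read 'a'  n13⇒n14
[17] read 'd'  n14⇒n2 (via fail)
[18] read 'b'  n2⇒n3
[19] read 'a'  n3⇒n19
[20] read 'a'  n19⇒n20
[21] read 'b'  n20⇒n21  ** P5@[16:21]
[22] read 'a'  n21⇒n14 (via fail)
[23] read 'd'  n14⇒n2 (via fail)
[24] read 'b'  n2⇒n3
[25] read 'a'  n3⇒n19
[26] read 'a'  n19⇒n20
[27] read 'b'  n20⇒n21  ** P5@[22:27]
[28] read 'c'  n21⇒n22 (via fail)
[29] read 'b'  n22⇒n13 (via fail)
[30] read 'b'  n13⇒n13 (via fail)
[31] read 'c'  n13⇒n22
[32] read 'a'  n22⇒n23
[33] read 'd'  n23⇒n24  ** P6@[30:33]
[34] read 'b'  n24⇒n3 (via fail)
[35] read 'c'  n3⇒n4
[36] read 'a'  n4⇒n5
[37] read 'd'  n5⇒n6  ** P0@[32:37],P6@[34:37]
[38] read 'b'  n6⇒n3 (via fail)
[39] read 'c'  n3⇒n4
[40] read 'a'  n4⇒n5
[41] read 'd'  n5⇒n6  ** P0@[36:41],P6@[38:41]
[42] read 'a'  n6⇒n1 (via fail)
[43] read 'a'  n1⇒n1 (via fail)
[44] read 'a'  n1⇒n1 (via fail)
[45] read 'b'  n1⇒n13 (via fail)
[46] read 'a'  n13⇒n14
[47] read 'a'  n14⇒n15
[48] read 'd'  n15⇒n2 (via fail)
[49] read 'b'  n2⇒n3
[50] read 'c'  n3⇒n4
[51] read 'a'  n4⇒n5
[52] read 'd'  n5⇒n6  ** P0@[47:52],P6@[49:52]
[53] read 'd'  n6⇒n12 (via fail)  ** P2@[51:53]
[54] read 'b'  n12⇒n8 (via fail)
[55] read 'c'  n8⇒n17
[56] read 'c'  n17⇒n18  ** P4@[53:56]
[57] read 'a'  n18⇒n1 (via fail)
[58] read 'd'  n1⇒n2
[59] read 'b'  n2⇒n3
[60] read 'c'  n3⇒n4
[61] read 'a'  n4⇒n5
[62] read 'd'  n5⇒n6  ** P0@[57:62],P6@[59:62]
[63] read 'b'  n6⇒n3 (via fail)
[64] read 'b'  n3⇒n9 (via fail)
[65] read 'a'  n9⇒n14 (via fail)
[66] read 'a'  n14⇒n15
[67] read 'a'  n15⇒n16  ** P3@[64:67]
[68] read 'a'  n16⇒n1 (via fail)
[69] read 'd'  n1⇒n2
[70] read 'b'  n2⇒n3
[71] read 'a'  n3⇒n19
[72] read 'a'  n19⇒n20
[73] read 'b'  n20⇒n21  ** P5@[68:73]
[74] read 'd'  n21⇒n7 (via fail)
[75] read 'b'  n7⇒n8
[76] read 'd'  n8⇒n7 (via fail)
[77] read 'c'  n7⇒n0 (via fail)
[78] read 'a'  n0⇒n1

Matches: [[5,1],[12,5],[21,5],[27,5],[33,6],[37,0],[37,6],[41,0],[41,6],[52,0],[52,6],[53,2],[56,4],[62,0],[62,6],[67,3],[73,5]]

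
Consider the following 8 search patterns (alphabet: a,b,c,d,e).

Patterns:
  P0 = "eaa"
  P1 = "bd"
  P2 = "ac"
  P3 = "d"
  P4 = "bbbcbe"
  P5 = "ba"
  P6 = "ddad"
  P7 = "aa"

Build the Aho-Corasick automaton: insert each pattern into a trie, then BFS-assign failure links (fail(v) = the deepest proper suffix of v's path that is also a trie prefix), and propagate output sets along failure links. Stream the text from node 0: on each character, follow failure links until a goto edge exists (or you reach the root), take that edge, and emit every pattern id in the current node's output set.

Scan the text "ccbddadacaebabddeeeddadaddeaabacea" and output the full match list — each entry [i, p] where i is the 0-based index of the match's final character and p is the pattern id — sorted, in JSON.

Construct AC machine:
Trie (insert patterns):
  n0 'ε': a→6 b→4 d→8 e→1
  n1 'e': a→2
  n2 'ea': a→3
  n3 'eaa': ·  [P0 ends]
  n4 'b': a→14 b→9 d→5
  n5 'bd': ·  [P1 ends]
  n6 'a': a→18 c→7
  n7 'ac': ·  [P2 ends]
  n8 'd': d→15  [P3 ends]
  n9 'bb': b→10
  n10 'bbb': c→11
  n11 'bbbc': b→12
  n12 'bbbcb': e→13
  n13 'bbbcbe': ·  [P4 ends]
  n14 'ba': ·  [P5 ends]
  n15 'dd': a→16
  n16 'dda': d→17
  n17 'ddad': ·  [P6 ends]
  n18 'aa': ·  [P7 ends]

Failure links (BFS by depth):
  n1('e'): parent n0 fail=0; on 'e' 0 → fail=0;  out ∅∪∅=∅
  n4('b'): parent n0 fail=0; on 'b' 0 → fail=0;  out ∅∪∅=∅
  n6('a'): parent n0 fail=0; on 'a' 0 → fail=0;  out ∅∪∅=∅
  n8('d'): parent n0 fail=0; on 'd' 0 → fail=0;  out {3}∪∅={3}
  n2('ea'): parent n1 fail=0; on 'a' 0 → fail=6;  out ∅∪∅=∅
  n5('bd'): parent n4 fail=0; on 'd' 0 → fail=8;  out {1}∪{3}={1,3}
  n7('ac'): parent n6 fail=0; on 'c' 0 → fail=0;  out {2}∪∅={2}
  n9('bb'): parent n4 fail=0; on 'b' 0 → fail=4;  out ∅∪∅=∅
  n14('ba'): parent n4 fail=0; on 'a' 0 → fail=6;  out {5}∪∅={5}
  n15('dd'): parent n8 fail=0; on 'd' 0 → fail=8;  out ∅∪{3}={3}
  n18('aa'): parent n6 fail=0; on 'a' 0 → fail=6;  out {7}∪∅={7}
  n3('eaa'): parent n2 fail=6; on 'a' 6 → fail=18;  out {0}∪{7}={0,7}
  n10('bbb'): parent n9 fail=4; on 'b' 4 → fail=9;  out ∅∪∅=∅
  n16('dda'): parent n15 fail=8; on 'a' 8→0 → fail=6;  out ∅∪∅=∅
  n11('bbbc'): parent n10 fail=9; on 'c' 9→4→0 → fail=0;  out ∅∪∅=∅
  n17('ddad'): parent n16 fail=6; on 'd' 6→0 → fail=8;  out {6}∪{3}={3,6}
  n12('bbbcb'): parent n11 fail=0; on 'b' 0 → fail=4;  out ∅∪∅=∅
  n13('bbbcbe'): parent n12 fail=4; on 'e' 4→0 → fail=1;  out {4}∪∅={4}

Run:
i=0 'c': node 0→0
i=1 'c': node 0→0
i=2 'b': node 0→4
i=3 'd': node 4→5  → match P1@[2:3],P3@[3:3]
i=4 'd': node 5→15 (via fail)  → match P3@[4:4]
i=5 'a': node 15→16
i=6 'd': node 16→17  → match P3@[6:6],P6@[3:6]
i=7 'a': node 17→6 (via fail)
i=8 'c': node 6→7  → match P2@[7:8]
i=9 'a': node 7→6 (via fail)
i=10 'e': node 6→1 (via fail)
i=11 'b': node 1→4 (via fail)
i=12 'a': node 4→14  → match P5@[11:12]
i=13 'b': node 14→4 (via fail)
i=14 'd': node 4→5  → match P1@[13:14],P3@[14:14]
i=15 'd': node 5→15 (via fail)  → match P3@[15:15]
i=16 'e': node 15→1 (via fail)
i=17 'e': node 1→1 (via fail)
i=18 'e': node 1→1 (via fail)
i=19 'd': node 1→8 (via fail)  → match P3@[19:19]
i=20 'd': node 8→15  → match P3@[20:20]
i=21 'a': node 15→16
i=22 'd': node 16→17  → match P3@[22:22],P6@[19:22]
i=23 'a': node 17→6 (via fail)
i=24 'd': node 6→8 (via fail)  → match P3@[24:24]
i=25 'd': node 8→15  → match P3@[25:25]
i=26 'e': node 15→1 (via fail)
i=27 'a': node 1→2
i=28 'a': node 2→3  → match P0@[26:28],P7@[27:28]
i=29 'b': node 3→4 (via fail)
i=30 'a': node 4→14  → match P5@[29:30]
i=31 'c': node 14→7 (via fail)  → match P2@[30:31]
i=32 'e': node 7→1 (via fail)
i=33 'a': node 1→2

All matches (sorted): [[3,1],[3,3],[4,3],[6,3],[6,6],[8,2],[12,5],[14,1],[14,3],[15,3],[19,3],[20,3],[22,3],[22,6],[24,3],[25,3],[28,0],[28,7],[30,5],[31,2]]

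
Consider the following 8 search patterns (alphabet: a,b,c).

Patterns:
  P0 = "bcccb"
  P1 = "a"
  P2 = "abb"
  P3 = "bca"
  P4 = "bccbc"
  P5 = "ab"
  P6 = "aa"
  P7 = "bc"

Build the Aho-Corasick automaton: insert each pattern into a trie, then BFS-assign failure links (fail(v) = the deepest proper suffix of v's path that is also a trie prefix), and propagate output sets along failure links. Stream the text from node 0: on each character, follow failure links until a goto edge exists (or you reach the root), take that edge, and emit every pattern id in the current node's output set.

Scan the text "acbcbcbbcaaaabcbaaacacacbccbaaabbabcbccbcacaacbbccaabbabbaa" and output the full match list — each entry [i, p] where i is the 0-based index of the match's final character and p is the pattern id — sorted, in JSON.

Construct AC machine:
Trie nodes:
  0='ε' goto a→6 b→1
  1='b' goto c→2
  2='bc' goto a→9 c→3  [P7 ends]
  3='bcc' goto b→10 c→4
  4='bccc' goto b→5
  5='bcccb' goto ·  [P0 ends]
  6='a' goto a→12 b→7  [P1 ends]
  7='ab' goto b→8  [P5 ends]
  8='abb' goto ·  [P2 ends]
  9='bca' goto ·  [P3 ends]
  10='bccb' goto c→11
  11='bccbc' goto ·  [P4 ends]
  12='aa' goto ·  [P6 ends]

BFS fail/out derivation:
  fail(1) 'b': from fail(0)=0 chase 'b': 0 ⇒ 0;  out=∅∪out(0)=∅
  fail(6) 'a': from fail(0)=0 chase 'a': 0 ⇒ 0;  out={1}∪out(0)={1}
  fail(2) 'bc': from fail(1)=0 chase 'c': 0 ⇒ 0;  out={7}∪out(0)={7}
  fail(7) 'ab': from fail(6)=0 chase 'b': 0 ⇒ 1;  out={5}∪out(1)={5}
  fail(12) 'aa': from fail(6)=0 chase 'a': 0 ⇒ 6;  out={6}∪out(6)={1,6}
  fail(3) 'bcc': from fail(2)=0 chase 'c': 0 ⇒ 0;  out=∅∪out(0)=∅
  fail(8) 'abb': from fail(7)=1 chase 'b': 1→0 ⇒ 1;  out={2}∪out(1)={2}
  fail(9) 'bca': from fail(2)=0 chase 'a': 0 ⇒ 6;  out={3}∪out(6)={1,3}
  fail(4) 'bccc': from fail(3)=0 chase 'c': 0 ⇒ 0;  out=∅∪out(0)=∅
  fail(10) 'bccb': from fail(3)=0 chase 'b': 0 ⇒ 1;  out=∅∪out(1)=∅
  fail(5) 'bcccb': from fail(4)=0 chase 'b': 0 ⇒ 1;  out={0}∪out(1)={0}
  fail(11) 'bccbc': from fail(10)=1 chase 'c': 1 ⇒ 2;  out={4}∪out(2)={4,7}

Scan:
[0] read 'a'  n0⇒n6  ** P1@[0:0]
[1] read 'c'  n6⇒n0 (via fail)
[2] read 'b'  n0⇒n1
[3] read 'c'  n1⇒n2  ** P7@[2:3]
[4] read 'b'  n2⇒n1 (via fail)
[5] read 'c'  n1⇒n2  ** P7@[4:5]
[6] read 'b'  n2⇒n1 (via fail)
[7] read 'b'  n1⇒n1 (via fail)
[8] read 'c'  n1⇒n2  ** P7@[7:8]
[9] read 'a'  n2⇒n9  ** P1@[9:9],P3@[7:9]
[10] read 'a'  n9⇒n12 (via fail)  ** P1@[10:10],P6@[9:10]
[11] read 'a'  n12⇒n12 (via fail)  ** P1@[11:11],P6@[10:11]
[12] read 'a'  n12⇒n12 (via fail)  ** P1@[12:12],P6@[11:12]
[13] read 'b'  n12⇒n7 (via fail)  ** P5@[12:13]
[14] read 'c'  n7⇒n2 (via fail)  ** P7@[13:14]
[15] read 'b'  n2⇒n1 (via fail)
[16] read 'a'  n1⇒n6 (via fail)  ** P1@[16:16]
[17] read 'a'  n6⇒n12  ** P1@[17:17],P6@[16:17]
[18] read 'a'  n12⇒n12 (via fail)  ** P1@[18:18],P6@[17:18]
[19] read 'c'  n12⇒n0 (via fail)
[20] read 'a'  n0⇒n6  ** P1@[20:20]
[21] read 'c'  n6⇒n0 (via fail)
[22] read 'a'  n0⇒n6  ** P1@[22:22]
[23] read 'c'  n6⇒n0 (via fail)
[24] read 'b'  n0⇒n1
[25] read 'c'  n1⇒n2  ** P7@[24:25]
[26] read 'c'  n2⇒n3
[27] read 'b'  n3⇒n10
[28] read 'a'  n10⇒n6 (via fail)  ** P1@[28:28]
[29] read 'a'  n6⇒n12  ** P1@[29:29],P6@[28:29]
[30] read 'a'  n12⇒n12 (via fail)  ** P1@[30:30],P6@[29:30]
[31] read 'b'  n12⇒n7 (via fail)  ** P5@[30:31]
[32] read 'b'  n7⇒n8  ** P2@[30:32]
[33] read 'a'  n8⇒n6 (via fail)  ** P1@[33:33]
[34] read 'b'  n6⇒n7  ** P5@[33:34]
[35] read 'c'  n7⇒n2 (via fail)  ** P7@[34:35]
[36] read 'b'  n2⇒n1 (via fail)
[37] read 'c'  n1⇒n2  ** P7@[36:37]
[38] read 'c'  n2⇒n3
[39] read 'b'  n3⇒n10
[40] read 'c'  n10⇒n11  ** P4@[36:40],P7@[39:40]
[41] read 'a'  n11⇒n9 (via fail)  ** P1@[41:41],P3@[39:41]
[42] read 'c'  n9⇒n0 (via fail)
[43] read 'a'  n0⇒n6  ** P1@[43:43]
[44] read 'a'  n6⇒n12  ** P1@[44:44],P6@[43:44]
[45] read 'c'  n12⇒n0 (via fail)
[46] read 'b'  n0⇒n1
[47] read 'b'  n1⇒n1 (via fail)
[48] read 'c'  n1⇒n2  ** P7@[47:48]
[49] read 'c'  n2⇒n3
[50] read 'a'  n3⇒n6 (via fail)  ** P1@[50:50]
[51] read 'a'  n6⇒n12  ** P1@[51:51],P6@[50:51]
[52] read 'b'  n12⇒n7 (via fail)  ** P5@[51:52]
[53] read 'b'  n7⇒n8  ** P2@[51:53]
[54] read 'a'  n8⇒n6 (via fail)  ** P1@[54:54]
[55] read 'b'  n6⇒n7  ** P5@[54:55]
[56] read 'b'  n7⇒n8  ** P2@[54:56]
[57] read 'a'  n8⇒n6 (via fail)  ** P1@[57:57]
[58] read 'a'  n6⇒n12  ** P1@[58:58],P6@[57:58]

Result: [[0,1],[3,7],[5,7],[8,7],[9,1],[9,3],[10,1],[10,6],[11,1],[11,6],[12,1],[12,6],[13,5],[14,7],[16,1],[17,1],[17,6],[18,1],[18,6],[20,1],[22,1],[25,7],[28,1],[29,1],[29,6],[30,1],[30,6],[31,5],[32,2],[33,1],[34,5],[35,7],[37,7],[40,4],[40,7],[41,1],[41,3],[43,1],[44,1],[44,6],[48,7],[50,1],[51,1],[51,6],[52,5],[53,2],[54,1],[55,5],[56,2],[57,1],[58,1],[58,6]]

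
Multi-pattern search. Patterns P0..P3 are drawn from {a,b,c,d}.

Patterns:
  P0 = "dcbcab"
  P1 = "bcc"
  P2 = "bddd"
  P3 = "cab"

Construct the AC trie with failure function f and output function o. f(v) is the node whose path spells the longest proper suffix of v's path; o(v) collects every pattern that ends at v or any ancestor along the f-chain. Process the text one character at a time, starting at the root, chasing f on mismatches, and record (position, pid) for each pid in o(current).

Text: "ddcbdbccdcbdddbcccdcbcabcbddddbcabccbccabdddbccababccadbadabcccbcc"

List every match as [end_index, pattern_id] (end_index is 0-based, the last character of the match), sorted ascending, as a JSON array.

Construct AC machine:
Trie nodes:
  0='ε' goto b→7 c→13 d→1
  1='d' goto c→2
  2='dc' goto b→3
  3='dcb' goto c→4
  4='dcbc' goto a→5
  5='dcbca' goto b→6
  6='dcbcab' goto ·  [P0 ends]
  7='b' goto c→8 d→10
  8='bc' goto c→9
  9='bcc' goto ·  [P1 ends]
  10='bd' goto d→11
  11='bdd' goto d→12
  12='bddd' goto ·  [P2 ends]
  13='c' goto a→14
  14='ca' goto b→15
  15='cab' goto ·  [P3 ends]

BFS fail/out derivation:
  n1('d'): parent n0 fail=0; on 'd' 0 → fail=0;  out ∅∪∅=∅
  n7('b'): parent n0 fail=0; on 'b' 0 → fail=0;  out ∅∪∅=∅
  n13('c'): parent n0 fail=0; on 'c' 0 → fail=0;  out ∅∪∅=∅
  n2('dc'): parent n1 fail=0; on 'c' 0 → fail=13;  out ∅∪∅=∅
  n8('bc'): parent n7 fail=0; on 'c' 0 → fail=13;  out ∅∪∅=∅
  n10('bd'): parent n7 fail=0; on 'd' 0 → fail=1;  out ∅∪∅=∅
  n14('ca'): parent n13 fail=0; on 'a' 0 → fail=0;  out ∅∪∅=∅
  n3('dcb'): parent n2 fail=13; on 'b' 13→0 → fail=7;  out ∅∪∅=∅
  n9('bcc'): parent n8 fail=13; on 'c' 13→0 → fail=13;  out {1}∪∅={1}
  n11('bdd'): parent n10 fail=1; on 'd' 1→0 → fail=1;  out ∅∪∅=∅
  n15('cab'): parent n14 fail=0; on 'b' 0 → fail=7;  out {3}∪∅={3}
  n4('dcbc'): parent n3 fail=7; on 'c' 7 → fail=8;  out ∅∪∅=∅
  n12('bddd'): parent n11 fail=1; on 'd' 1→0 → fail=1;  out {2}∪∅={2}
  n5('dcbca'): parent n4 fail=8; on 'a' 8→13 → fail=14;  out ∅∪∅=∅
  n6('dcbcab'): parent n5 fail=14; on 'b' 14 → fail=15;  out {0}∪{3}={0,3}

Text stream:
[0] read 'd'  n0⇒n1
[1] read 'd'  n1⇒n1 (fail-walked)
[2] read 'c'  n1⇒n2
[3] read 'b'  n2⇒n3
[4] read 'd'  n3⇒n10 (fail-walked)
[5] read 'b'  n10⇒n7 (fail-walked)
[6] read 'c'  n7⇒n8
[7] read 'c'  n8⇒n9  emit P1@[5:7]
[8] read 'd'  n9⇒n1 (fail-walked)
[9] read 'c'  n1⇒n2
[10] read 'b'  n2⇒n3
[11] read 'd'  n3⇒n10 (fail-walked)
[12] read 'd'  n10⇒n11
[13] read 'd'  n11⇒n12  emit P2@[10:13]
[14] read 'b'  n12⇒n7 (fail-walked)
[15] read 'c'  n7⇒n8
[16] read 'c'  n8⇒n9  emit P1@[14:16]
[17] read 'c'  n9⇒n13 (fail-walked)
[18] read 'd'  n13⇒n1 (fail-walked)
[19] read 'c'  n1⇒n2
[20] read 'b'  n2⇒n3
[21] read 'c'  n3⇒n4
[22] read 'a'  n4⇒n5
[23] read 'b'  n5⇒n6  emit P0@[18:23],P3@[21:23]
[24] read 'c'  n6⇒n8 (fail-walked)
[25] read 'b'  n8⇒n7 (fail-walked)
[26] read 'd'  n7⇒n10
[27] read 'd'  n10⇒n11
[28] read 'd'  n11⇒n12  emit P2@[25:28]
[29] read 'd'  n12⇒n1 (fail-walked)
[30] read 'b'  n1⇒n7 (fail-walked)
[31] read 'c'  n7⇒n8
[32] read 'a'  n8⇒n14 (fail-walked)
[33] read 'b'  n14⇒n15  emit P3@[31:33]
[34] read 'c'  n15⇒n8 (fail-walked)
[35] read 'c'  n8⇒n9  emit P1@[33:35]
[36] read 'b'  n9⇒n7 (fail-walked)
[37] read 'c'  n7⇒n8
[38] read 'c'  n8⇒n9  emit P1@[36:38]
[39] read 'a'  n9⇒n14 (fail-walked)
[40] read 'b'  n14⇒n15  emit P3@[38:40]
[41] read 'd'  n15⇒n10 (fail-walked)
[42] read 'd'  n10⇒n11
[43] read 'd'  n11⇒n12  emit P2@[40:43]
[44] read 'b'  n12⇒n7 (fail-walked)
[45] read 'c'  n7⇒n8
[46] read 'c'  n8⇒n9  emit P1@[44:46]
[47] read 'a'  n9⇒n14 (fail-walked)
[48] read 'b'  n14⇒n15  emit P3@[46:48]
[49] read 'a'  n15⇒n0 (fail-walked)
[50] read 'b'  n0⇒n7
[51] read 'c'  n7⇒n8
[52] read 'c'  n8⇒n9  emit P1@[50:52]
[53] read 'a'  n9⇒n14 (fail-walked)
[54] read 'd'  n14⇒n1 (fail-walked)
[55] read 'b'  n1⇒n7 (fail-walked)
[56] read 'a'  n7⇒n0 (fail-walked)
[57] read 'd'  n0⇒n1
[58] read 'a'  n1⇒n0 (fail-walked)
[59] read 'b'  n0⇒n7
[60] read 'c'  n7⇒n8
[61] read 'c'  n8⇒n9  emit P1@[59:61]
[62] read 'c'  n9⇒n13 (fail-walked)
[63] read 'b'  n13⇒n7 (fail-walked)
[64] read 'c'  n7⇒n8
[65] read 'c'  n8⇒n9  emit P1@[63:65]

Result: [[7,1],[13,2],[16,1],[23,0],[23,3],[28,2],[33,3],[35,1],[38,1],[40,3],[43,2],[46,1],[48,3],[52,1],[61,1],[65,1]]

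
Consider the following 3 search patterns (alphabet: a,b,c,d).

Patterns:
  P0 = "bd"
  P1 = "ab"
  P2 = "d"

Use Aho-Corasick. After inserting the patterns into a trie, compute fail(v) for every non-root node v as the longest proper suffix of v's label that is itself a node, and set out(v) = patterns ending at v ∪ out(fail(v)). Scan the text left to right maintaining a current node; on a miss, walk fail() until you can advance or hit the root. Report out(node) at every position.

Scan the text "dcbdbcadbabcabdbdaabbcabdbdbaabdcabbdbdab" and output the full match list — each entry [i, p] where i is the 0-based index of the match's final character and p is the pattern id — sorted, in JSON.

Build automaton:
Trie nodes:
  n0 'ε': a→3 b→1 d→5
  n1 'b': d→2
  n2 'bd': ·  [P0 ends]
  n3 'a': b→4
  n4 'ab': ·  [P1 ends]
  n5 'd': ·  [P2 ends]

BFS fail/out derivation:
  fail(1) 'b': from fail(0)=0 chase 'b': 0 ⇒ 0;  out=∅∪out(0)=∅
  fail(3) 'a': from fail(0)=0 chase 'a': 0 ⇒ 0;  out=∅∪out(0)=∅
  fail(5) 'd': from fail(0)=0 chase 'd': 0 ⇒ 0;  out={2}∪out(0)={2}
  fail(2) 'bd': from fail(1)=0 chase 'd': 0 ⇒ 5;  out={0}∪out(5)={0,2}
  fail(4) 'ab': from fail(3)=0 chase 'b': 0 ⇒ 1;  out={1}∪out(1)={1}

Run:
i=0 'd': node 0→5  ** P2@[0:0]
i=1 'c': node 5→0 (fail-walked)
i=2 'b': node 0→1
i=3 'd': node 1→2  ** P0@[2:3],P2@[3:3]
i=4 'b': node 2→1 (fail-walked)
i=5 'c': node 1→0 (fail-walked)
i=6 'a': node 0→3
i=7 'd': node 3→5 (fail-walked)  ** P2@[7:7]
i=8 'b': node 5→1 (fail-walked)
i=9 'a': node 1→3 (fail-walked)
i=10 'b': node 3→4  ** P1@[9:10]
i=11 'c': node 4→0 (fail-walked)
i=12 'a': node 0→3
i=13 'b': node 3→4  ** P1@[12:13]
i=14 'd': node 4→2 (fail-walked)  ** P0@[13:14],P2@[14:14]
i=15 'b': node 2→1 (fail-walked)
i=16 'd': node 1→2  ** P0@[15:16],P2@[16:16]
i=17 'a': node 2→3 (fail-walked)
i=18 'a': node 3→3 (fail-walked)
i=19 'b': node 3→4  ** P1@[18:19]
i=20 'b': node 4→1 (fail-walked)
i=21 'c': node 1→0 (fail-walked)
i=22 'a': node 0→3
i=23 'b': node 3→4  ** P1@[22:23]
i=24 'd': node 4→2 (fail-walked)  ** P0@[23:24],P2@[24:24]
i=25 'b': node 2→1 (fail-walked)
i=26 'd': node 1→2  ** P0@[25:26],P2@[26:26]
i=27 'b': node 2→1 (fail-walked)
i=28 'a': node 1→3 (fail-walked)
i=29 'a': node 3→3 (fail-walked)
i=30 'b': node 3→4  ** P1@[29:30]
i=31 'd': node 4→2 (fail-walked)  ** P0@[30:31],P2@[31:31]
i=32 'c': node 2→0 (fail-walked)
i=33 'a': node 0→3
i=34 'b': node 3→4  ** P1@[33:34]
i=35 'b': node 4→1 (fail-walked)
i=36 'd': node 1→2  ** P0@[35:36],P2@[36:36]
i=37 'b': node 2→1 (fail-walked)
i=38 'd': node 1→2  ** P0@[37:38],P2@[38:38]
i=39 'a': node 2→3 (fail-walked)
i=40 'b': node 3→4  ** P1@[39:40]

All matches (sorted): [[0,2],[3,0],[3,2],[7,2],[10,1],[13,1],[14,0],[14,2],[16,0],[16,2],[19,1],[23,1],[24,0],[24,2],[26,0],[26,2],[30,1],[31,0],[31,2],[34,1],[36,0],[36,2],[38,0],[38,2],[40,1]]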